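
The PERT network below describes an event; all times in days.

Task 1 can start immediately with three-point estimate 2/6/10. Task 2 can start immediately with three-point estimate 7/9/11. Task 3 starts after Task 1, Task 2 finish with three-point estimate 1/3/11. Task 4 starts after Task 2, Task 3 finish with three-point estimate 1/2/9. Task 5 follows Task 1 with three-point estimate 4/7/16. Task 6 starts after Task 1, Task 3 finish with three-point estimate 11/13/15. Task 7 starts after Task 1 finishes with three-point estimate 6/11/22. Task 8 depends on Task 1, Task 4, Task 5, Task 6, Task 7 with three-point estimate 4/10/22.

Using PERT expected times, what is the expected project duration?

37 days

te_Task 1 = (2 + 4·6 + 10)/6 = 36/6 = 6
te_Task 2 = (7 + 4·9 + 11)/6 = 54/6 = 9
te_Task 3 = (1 + 4·3 + 11)/6 = 24/6 = 4
te_Task 4 = (1 + 4·2 + 9)/6 = 18/6 = 3
te_Task 5 = (4 + 4·7 + 16)/6 = 48/6 = 8
te_Task 6 = (11 + 4·13 + 15)/6 = 78/6 = 13
te_Task 7 = (6 + 4·11 + 22)/6 = 72/6 = 12
te_Task 8 = (4 + 4·10 + 22)/6 = 66/6 = 11

Forward pass:
ES_Task 1 = 0; EF_Task 1 = 6
ES_Task 2 = 0; EF_Task 2 = 9
ES_Task 3 = max(EF_Task 1=6, EF_Task 2=9) = 9; EF_Task 3 = 9+4 = 13
ES_Task 4 = max(EF_Task 2=9, EF_Task 3=13) = 13; EF_Task 4 = 13+3 = 16
ES_Task 5 = 6; EF_Task 5 = 6+8 = 14
ES_Task 6 = max(EF_Task 1=6, EF_Task 3=13) = 13; EF_Task 6 = 13+13 = 26
ES_Task 7 = 6; EF_Task 7 = 6+12 = 18
ES_Task 8 = max(EF_Task 1=6, EF_Task 4=16, EF_Task 5=14, EF_Task 6=26, EF_Task 7=18) = 26; EF_Task 8 = 26+11 = 37
Expected project duration μ = 37 days. Critical path: Task 2 → Task 3 → Task 6 → Task 8.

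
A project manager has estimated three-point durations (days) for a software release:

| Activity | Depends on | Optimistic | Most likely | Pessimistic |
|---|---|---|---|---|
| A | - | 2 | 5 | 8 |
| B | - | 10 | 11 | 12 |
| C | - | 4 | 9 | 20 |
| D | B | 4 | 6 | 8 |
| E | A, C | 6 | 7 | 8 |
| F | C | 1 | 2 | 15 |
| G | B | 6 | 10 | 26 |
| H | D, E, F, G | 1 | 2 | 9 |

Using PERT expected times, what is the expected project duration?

te_A = (2 + 4·5 + 8)/6 = 30/6 = 5
te_B = (10 + 4·11 + 12)/6 = 66/6 = 11
te_C = (4 + 4·9 + 20)/6 = 60/6 = 10
te_D = (4 + 4·6 + 8)/6 = 36/6 = 6
te_E = (6 + 4·7 + 8)/6 = 42/6 = 7
te_F = (1 + 4·2 + 15)/6 = 24/6 = 4
te_G = (6 + 4·10 + 26)/6 = 72/6 = 12
te_H = (1 + 4·2 + 9)/6 = 18/6 = 3

Forward pass:
ES_A = 0; EF_A = 5
ES_B = 0; EF_B = 11
ES_C = 0; EF_C = 10
ES_D = 11; EF_D = 11+6 = 17
ES_E = max(EF_A=5, EF_C=10) = 10; EF_E = 10+7 = 17
ES_F = 10; EF_F = 10+4 = 14
ES_G = 11; EF_G = 11+12 = 23
ES_H = max(EF_D=17, EF_E=17, EF_F=14, EF_G=23) = 23; EF_H = 23+3 = 26
Expected project duration μ = 26 days. Critical path: B → G → H.

26 days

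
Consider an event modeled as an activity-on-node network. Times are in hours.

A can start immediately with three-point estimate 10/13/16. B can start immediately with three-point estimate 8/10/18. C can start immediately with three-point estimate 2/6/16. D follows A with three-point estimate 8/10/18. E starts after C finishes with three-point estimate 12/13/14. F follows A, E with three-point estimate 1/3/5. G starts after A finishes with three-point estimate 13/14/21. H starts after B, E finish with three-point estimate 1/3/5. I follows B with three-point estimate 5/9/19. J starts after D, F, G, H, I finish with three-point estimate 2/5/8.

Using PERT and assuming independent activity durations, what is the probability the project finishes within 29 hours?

0.020

te_A = (10 + 4·13 + 16)/6 = 78/6 = 13; σ²_A = ((16−10)/6)² = 1.000
te_B = (8 + 4·10 + 18)/6 = 66/6 = 11; σ²_B = ((18−8)/6)² = 2.778
te_C = (2 + 4·6 + 16)/6 = 42/6 = 7; σ²_C = ((16−2)/6)² = 5.444
te_D = (8 + 4·10 + 18)/6 = 66/6 = 11; σ²_D = ((18−8)/6)² = 2.778
te_E = (12 + 4·13 + 14)/6 = 78/6 = 13; σ²_E = ((14−12)/6)² = 0.111
te_F = (1 + 4·3 + 5)/6 = 18/6 = 3; σ²_F = ((5−1)/6)² = 0.444
te_G = (13 + 4·14 + 21)/6 = 90/6 = 15; σ²_G = ((21−13)/6)² = 1.778
te_H = (1 + 4·3 + 5)/6 = 18/6 = 3; σ²_H = ((5−1)/6)² = 0.444
te_I = (5 + 4·9 + 19)/6 = 60/6 = 10; σ²_I = ((19−5)/6)² = 5.444
te_J = (2 + 4·5 + 8)/6 = 30/6 = 5; σ²_J = ((8−2)/6)² = 1.000

Forward pass:
ES_A = 0; EF_A = 13
ES_B = 0; EF_B = 11
ES_C = 0; EF_C = 7
ES_D = 13; EF_D = 13+11 = 24
ES_E = 7; EF_E = 7+13 = 20
ES_F = max(EF_A=13, EF_E=20) = 20; EF_F = 20+3 = 23
ES_G = 13; EF_G = 13+15 = 28
ES_H = max(EF_B=11, EF_E=20) = 20; EF_H = 20+3 = 23
ES_I = 11; EF_I = 11+10 = 21
ES_J = max(EF_D=24, EF_F=23, EF_G=28, EF_H=23, EF_I=21) = 28; EF_J = 28+5 = 33
Expected project duration μ = 33 hours. Critical path: A → G → J.

Variance along critical path = 1.000 + 1.778 + 1.000 = 3.778; σ = √3.778 = 1.944 hours.
Z = (29 − 33) / 1.944 = -2.058
P(T ≤ 29) = Φ(-2.058) ≈ 0.020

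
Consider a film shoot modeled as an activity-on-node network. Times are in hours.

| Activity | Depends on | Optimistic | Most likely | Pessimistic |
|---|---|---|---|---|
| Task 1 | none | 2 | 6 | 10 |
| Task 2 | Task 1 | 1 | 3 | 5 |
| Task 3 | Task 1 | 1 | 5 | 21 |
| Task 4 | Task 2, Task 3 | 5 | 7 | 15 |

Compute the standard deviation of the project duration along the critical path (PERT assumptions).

te_Task 1 = (2 + 4·6 + 10)/6 = 36/6 = 6; σ²_Task 1 = ((10−2)/6)² = 1.778
te_Task 2 = (1 + 4·3 + 5)/6 = 18/6 = 3; σ²_Task 2 = ((5−1)/6)² = 0.444
te_Task 3 = (1 + 4·5 + 21)/6 = 42/6 = 7; σ²_Task 3 = ((21−1)/6)² = 11.111
te_Task 4 = (5 + 4·7 + 15)/6 = 48/6 = 8; σ²_Task 4 = ((15−5)/6)² = 2.778

Forward pass:
ES_Task 1 = 0; EF_Task 1 = 6
ES_Task 2 = 6; EF_Task 2 = 6+3 = 9
ES_Task 3 = 6; EF_Task 3 = 6+7 = 13
ES_Task 4 = max(EF_Task 2=9, EF_Task 3=13) = 13; EF_Task 4 = 13+8 = 21
Expected project duration μ = 21 hours. Critical path: Task 1 → Task 3 → Task 4.

Variance along critical path = 1.778 + 11.111 + 2.778 = 15.667
σ = √15.667 = 3.958 hours

3.96 hours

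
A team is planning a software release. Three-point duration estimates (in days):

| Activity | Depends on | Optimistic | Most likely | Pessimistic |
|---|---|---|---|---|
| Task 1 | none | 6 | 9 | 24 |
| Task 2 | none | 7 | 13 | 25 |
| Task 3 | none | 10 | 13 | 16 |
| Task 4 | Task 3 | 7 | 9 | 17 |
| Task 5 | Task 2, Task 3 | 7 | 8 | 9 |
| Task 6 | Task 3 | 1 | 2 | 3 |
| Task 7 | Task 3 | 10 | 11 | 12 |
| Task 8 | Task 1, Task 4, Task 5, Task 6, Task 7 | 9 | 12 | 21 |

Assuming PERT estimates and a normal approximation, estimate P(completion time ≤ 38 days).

te_Task 1 = (6 + 4·9 + 24)/6 = 66/6 = 11; σ²_Task 1 = ((24−6)/6)² = 9.000
te_Task 2 = (7 + 4·13 + 25)/6 = 84/6 = 14; σ²_Task 2 = ((25−7)/6)² = 9.000
te_Task 3 = (10 + 4·13 + 16)/6 = 78/6 = 13; σ²_Task 3 = ((16−10)/6)² = 1.000
te_Task 4 = (7 + 4·9 + 17)/6 = 60/6 = 10; σ²_Task 4 = ((17−7)/6)² = 2.778
te_Task 5 = (7 + 4·8 + 9)/6 = 48/6 = 8; σ²_Task 5 = ((9−7)/6)² = 0.111
te_Task 6 = (1 + 4·2 + 3)/6 = 12/6 = 2; σ²_Task 6 = ((3−1)/6)² = 0.111
te_Task 7 = (10 + 4·11 + 12)/6 = 66/6 = 11; σ²_Task 7 = ((12−10)/6)² = 0.111
te_Task 8 = (9 + 4·12 + 21)/6 = 78/6 = 13; σ²_Task 8 = ((21−9)/6)² = 4.000

Forward pass:
ES_Task 1 = 0; EF_Task 1 = 11
ES_Task 2 = 0; EF_Task 2 = 14
ES_Task 3 = 0; EF_Task 3 = 13
ES_Task 4 = 13; EF_Task 4 = 13+10 = 23
ES_Task 5 = max(EF_Task 2=14, EF_Task 3=13) = 14; EF_Task 5 = 14+8 = 22
ES_Task 6 = 13; EF_Task 6 = 13+2 = 15
ES_Task 7 = 13; EF_Task 7 = 13+11 = 24
ES_Task 8 = max(EF_Task 1=11, EF_Task 4=23, EF_Task 5=22, EF_Task 6=15, EF_Task 7=24) = 24; EF_Task 8 = 24+13 = 37
Expected project duration μ = 37 days. Critical path: Task 3 → Task 7 → Task 8.

Variance along critical path = 1.000 + 0.111 + 4.000 = 5.111; σ = √5.111 = 2.261 days.
Z = (38 − 37) / 2.261 = 0.442
P(T ≤ 38) = Φ(0.442) ≈ 0.671

0.671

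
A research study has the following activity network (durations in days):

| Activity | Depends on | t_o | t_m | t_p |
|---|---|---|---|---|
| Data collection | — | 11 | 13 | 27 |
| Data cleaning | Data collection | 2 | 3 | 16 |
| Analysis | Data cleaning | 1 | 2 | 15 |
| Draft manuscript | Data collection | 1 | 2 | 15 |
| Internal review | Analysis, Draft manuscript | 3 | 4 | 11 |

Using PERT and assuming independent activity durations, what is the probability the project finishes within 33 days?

0.816

te_Data collection = (11 + 4·13 + 27)/6 = 90/6 = 15; σ²_Data collection = ((27−11)/6)² = 7.111
te_Data cleaning = (2 + 4·3 + 16)/6 = 30/6 = 5; σ²_Data cleaning = ((16−2)/6)² = 5.444
te_Analysis = (1 + 4·2 + 15)/6 = 24/6 = 4; σ²_Analysis = ((15−1)/6)² = 5.444
te_Draft manuscript = (1 + 4·2 + 15)/6 = 24/6 = 4; σ²_Draft manuscript = ((15−1)/6)² = 5.444
te_Internal review = (3 + 4·4 + 11)/6 = 30/6 = 5; σ²_Internal review = ((11−3)/6)² = 1.778

Forward pass:
ES_Data collection = 0; EF_Data collection = 15
ES_Data cleaning = 15; EF_Data cleaning = 15+5 = 20
ES_Analysis = 20; EF_Analysis = 20+4 = 24
ES_Draft manuscript = 15; EF_Draft manuscript = 15+4 = 19
ES_Internal review = max(EF_Analysis=24, EF_Draft manuscript=19) = 24; EF_Internal review = 24+5 = 29
Expected project duration μ = 29 days. Critical path: Data collection → Data cleaning → Analysis → Internal review.

Variance along critical path = 7.111 + 5.444 + 5.444 + 1.778 = 19.778; σ = √19.778 = 4.447 days.
Z = (33 − 29) / 4.447 = 0.899
P(T ≤ 33) = Φ(0.899) ≈ 0.816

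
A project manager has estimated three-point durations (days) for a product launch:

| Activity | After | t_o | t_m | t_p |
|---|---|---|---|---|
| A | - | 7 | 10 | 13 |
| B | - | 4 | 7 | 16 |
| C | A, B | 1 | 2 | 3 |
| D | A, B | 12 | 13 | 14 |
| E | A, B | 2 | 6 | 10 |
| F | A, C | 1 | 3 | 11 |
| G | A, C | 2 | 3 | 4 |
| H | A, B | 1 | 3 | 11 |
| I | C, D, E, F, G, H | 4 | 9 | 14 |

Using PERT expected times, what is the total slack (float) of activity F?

te_A = (7 + 4·10 + 13)/6 = 60/6 = 10
te_B = (4 + 4·7 + 16)/6 = 48/6 = 8
te_C = (1 + 4·2 + 3)/6 = 12/6 = 2
te_D = (12 + 4·13 + 14)/6 = 78/6 = 13
te_E = (2 + 4·6 + 10)/6 = 36/6 = 6
te_F = (1 + 4·3 + 11)/6 = 24/6 = 4
te_G = (2 + 4·3 + 4)/6 = 18/6 = 3
te_H = (1 + 4·3 + 11)/6 = 24/6 = 4
te_I = (4 + 4·9 + 14)/6 = 54/6 = 9

Forward pass:
ES_A = 0; EF_A = 10
ES_B = 0; EF_B = 8
ES_C = max(EF_A=10, EF_B=8) = 10; EF_C = 10+2 = 12
ES_D = max(EF_A=10, EF_B=8) = 10; EF_D = 10+13 = 23
ES_E = max(EF_A=10, EF_B=8) = 10; EF_E = 10+6 = 16
ES_F = max(EF_A=10, EF_C=12) = 12; EF_F = 12+4 = 16
ES_G = max(EF_A=10, EF_C=12) = 12; EF_G = 12+3 = 15
ES_H = max(EF_A=10, EF_B=8) = 10; EF_H = 10+4 = 14
ES_I = max(EF_C=12, EF_D=23, EF_E=16, EF_F=16, EF_G=15, EF_H=14) = 23; EF_I = 23+9 = 32
Expected project duration μ = 32 days. Critical path: A → D → I.

Backward pass:
LF_I = 32; LS_I = 32−9 = 23
LF_H = LS_I = 23; LS_H = 23−4 = 19
LF_G = LS_I = 23; LS_G = 23−3 = 20
LF_F = LS_I = 23; LS_F = 23−4 = 19
LF_E = LS_I = 23; LS_E = 23−6 = 17
LF_D = LS_I = 23; LS_D = 23−13 = 10
LF_C = min(LS_F=19, LS_G=20, LS_I=23) = 19; LS_C = 19−2 = 17
LF_B = min(LS_C=17, LS_D=10, LS_E=17, LS_H=19) = 10; LS_B = 10−8 = 2
LF_A = min(LS_C=17, LS_D=10, LS_E=17, LS_F=19, LS_G=20, LS_H=19) = 10; LS_A = 10−10 = 0
Slack_F = LS_F − ES_F = 19 − 12 = 7

7 days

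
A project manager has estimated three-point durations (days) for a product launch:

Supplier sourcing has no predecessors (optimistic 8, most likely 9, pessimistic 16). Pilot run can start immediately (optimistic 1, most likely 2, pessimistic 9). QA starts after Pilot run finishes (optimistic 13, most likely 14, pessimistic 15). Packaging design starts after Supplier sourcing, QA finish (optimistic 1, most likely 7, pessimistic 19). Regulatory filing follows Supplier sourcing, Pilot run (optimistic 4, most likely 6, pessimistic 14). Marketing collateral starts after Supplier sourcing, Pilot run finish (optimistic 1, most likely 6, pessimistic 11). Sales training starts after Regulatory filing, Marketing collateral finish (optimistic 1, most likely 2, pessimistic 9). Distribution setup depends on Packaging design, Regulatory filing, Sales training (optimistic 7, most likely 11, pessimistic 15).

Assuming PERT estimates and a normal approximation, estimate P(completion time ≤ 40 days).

te_Supplier sourcing = (8 + 4·9 + 16)/6 = 60/6 = 10; σ²_Supplier sourcing = ((16−8)/6)² = 1.778
te_Pilot run = (1 + 4·2 + 9)/6 = 18/6 = 3; σ²_Pilot run = ((9−1)/6)² = 1.778
te_QA = (13 + 4·14 + 15)/6 = 84/6 = 14; σ²_QA = ((15−13)/6)² = 0.111
te_Packaging design = (1 + 4·7 + 19)/6 = 48/6 = 8; σ²_Packaging design = ((19−1)/6)² = 9.000
te_Regulatory filing = (4 + 4·6 + 14)/6 = 42/6 = 7; σ²_Regulatory filing = ((14−4)/6)² = 2.778
te_Marketing collateral = (1 + 4·6 + 11)/6 = 36/6 = 6; σ²_Marketing collateral = ((11−1)/6)² = 2.778
te_Sales training = (1 + 4·2 + 9)/6 = 18/6 = 3; σ²_Sales training = ((9−1)/6)² = 1.778
te_Distribution setup = (7 + 4·11 + 15)/6 = 66/6 = 11; σ²_Distribution setup = ((15−7)/6)² = 1.778

Forward pass:
ES_Supplier sourcing = 0; EF_Supplier sourcing = 10
ES_Pilot run = 0; EF_Pilot run = 3
ES_QA = 3; EF_QA = 3+14 = 17
ES_Packaging design = max(EF_Supplier sourcing=10, EF_QA=17) = 17; EF_Packaging design = 17+8 = 25
ES_Regulatory filing = max(EF_Supplier sourcing=10, EF_Pilot run=3) = 10; EF_Regulatory filing = 10+7 = 17
ES_Marketing collateral = max(EF_Supplier sourcing=10, EF_Pilot run=3) = 10; EF_Marketing collateral = 10+6 = 16
ES_Sales training = max(EF_Regulatory filing=17, EF_Marketing collateral=16) = 17; EF_Sales training = 17+3 = 20
ES_Distribution setup = max(EF_Packaging design=25, EF_Regulatory filing=17, EF_Sales training=20) = 25; EF_Distribution setup = 25+11 = 36
Expected project duration μ = 36 days. Critical path: Pilot run → QA → Packaging design → Distribution setup.

Variance along critical path = 1.778 + 0.111 + 9.000 + 1.778 = 12.667; σ = √12.667 = 3.559 days.
Z = (40 − 36) / 3.559 = 1.124
P(T ≤ 40) = Φ(1.124) ≈ 0.869

0.869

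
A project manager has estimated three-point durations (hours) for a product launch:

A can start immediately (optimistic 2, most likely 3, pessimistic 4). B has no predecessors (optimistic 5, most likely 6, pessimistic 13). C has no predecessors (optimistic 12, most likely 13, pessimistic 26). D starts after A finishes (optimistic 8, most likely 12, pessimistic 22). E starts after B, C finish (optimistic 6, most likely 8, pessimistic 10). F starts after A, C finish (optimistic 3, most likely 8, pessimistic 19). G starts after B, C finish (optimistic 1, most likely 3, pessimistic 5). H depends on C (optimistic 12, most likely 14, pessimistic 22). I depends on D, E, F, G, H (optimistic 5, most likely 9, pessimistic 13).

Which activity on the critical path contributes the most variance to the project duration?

te_A = (2 + 4·3 + 4)/6 = 18/6 = 3; σ²_A = ((4−2)/6)² = 0.111
te_B = (5 + 4·6 + 13)/6 = 42/6 = 7; σ²_B = ((13−5)/6)² = 1.778
te_C = (12 + 4·13 + 26)/6 = 90/6 = 15; σ²_C = ((26−12)/6)² = 5.444
te_D = (8 + 4·12 + 22)/6 = 78/6 = 13; σ²_D = ((22−8)/6)² = 5.444
te_E = (6 + 4·8 + 10)/6 = 48/6 = 8; σ²_E = ((10−6)/6)² = 0.444
te_F = (3 + 4·8 + 19)/6 = 54/6 = 9; σ²_F = ((19−3)/6)² = 7.111
te_G = (1 + 4·3 + 5)/6 = 18/6 = 3; σ²_G = ((5−1)/6)² = 0.444
te_H = (12 + 4·14 + 22)/6 = 90/6 = 15; σ²_H = ((22−12)/6)² = 2.778
te_I = (5 + 4·9 + 13)/6 = 54/6 = 9; σ²_I = ((13−5)/6)² = 1.778

Forward pass:
ES_A = 0; EF_A = 3
ES_B = 0; EF_B = 7
ES_C = 0; EF_C = 15
ES_D = 3; EF_D = 3+13 = 16
ES_E = max(EF_B=7, EF_C=15) = 15; EF_E = 15+8 = 23
ES_F = max(EF_A=3, EF_C=15) = 15; EF_F = 15+9 = 24
ES_G = max(EF_B=7, EF_C=15) = 15; EF_G = 15+3 = 18
ES_H = 15; EF_H = 15+15 = 30
ES_I = max(EF_D=16, EF_E=23, EF_F=24, EF_G=18, EF_H=30) = 30; EF_I = 30+9 = 39
Expected project duration μ = 39 hours. Critical path: C → H → I.

Variances on critical path: σ²_C=5.444, σ²_H=2.778, σ²_I=1.778.
Largest is σ²_C = 5.444.

C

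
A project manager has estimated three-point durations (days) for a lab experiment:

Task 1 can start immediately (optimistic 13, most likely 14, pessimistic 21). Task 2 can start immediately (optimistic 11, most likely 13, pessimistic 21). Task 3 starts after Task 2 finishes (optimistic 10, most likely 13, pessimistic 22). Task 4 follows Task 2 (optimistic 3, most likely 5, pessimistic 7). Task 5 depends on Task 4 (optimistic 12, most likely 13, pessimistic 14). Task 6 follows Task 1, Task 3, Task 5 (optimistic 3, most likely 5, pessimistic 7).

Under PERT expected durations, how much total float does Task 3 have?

te_Task 1 = (13 + 4·14 + 21)/6 = 90/6 = 15
te_Task 2 = (11 + 4·13 + 21)/6 = 84/6 = 14
te_Task 3 = (10 + 4·13 + 22)/6 = 84/6 = 14
te_Task 4 = (3 + 4·5 + 7)/6 = 30/6 = 5
te_Task 5 = (12 + 4·13 + 14)/6 = 78/6 = 13
te_Task 6 = (3 + 4·5 + 7)/6 = 30/6 = 5

Forward pass:
ES_Task 1 = 0; EF_Task 1 = 15
ES_Task 2 = 0; EF_Task 2 = 14
ES_Task 3 = 14; EF_Task 3 = 14+14 = 28
ES_Task 4 = 14; EF_Task 4 = 14+5 = 19
ES_Task 5 = 19; EF_Task 5 = 19+13 = 32
ES_Task 6 = max(EF_Task 1=15, EF_Task 3=28, EF_Task 5=32) = 32; EF_Task 6 = 32+5 = 37
Expected project duration μ = 37 days. Critical path: Task 2 → Task 4 → Task 5 → Task 6.

Backward pass:
LF_Task 6 = 37; LS_Task 6 = 37−5 = 32
LF_Task 5 = LS_Task 6 = 32; LS_Task 5 = 32−13 = 19
LF_Task 4 = LS_Task 5 = 19; LS_Task 4 = 19−5 = 14
LF_Task 3 = LS_Task 6 = 32; LS_Task 3 = 32−14 = 18
LF_Task 2 = min(LS_Task 3=18, LS_Task 4=14) = 14; LS_Task 2 = 14−14 = 0
LF_Task 1 = LS_Task 6 = 32; LS_Task 1 = 32−15 = 17
Slack_Task 3 = LS_Task 3 − ES_Task 3 = 18 − 14 = 4

4 days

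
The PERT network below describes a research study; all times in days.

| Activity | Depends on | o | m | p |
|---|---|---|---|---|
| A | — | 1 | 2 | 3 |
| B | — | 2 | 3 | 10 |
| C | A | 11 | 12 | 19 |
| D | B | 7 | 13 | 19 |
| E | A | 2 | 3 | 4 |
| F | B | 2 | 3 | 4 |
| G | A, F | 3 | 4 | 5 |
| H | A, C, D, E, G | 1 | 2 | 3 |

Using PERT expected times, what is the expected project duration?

19 days

te_A = (1 + 4·2 + 3)/6 = 12/6 = 2
te_B = (2 + 4·3 + 10)/6 = 24/6 = 4
te_C = (11 + 4·12 + 19)/6 = 78/6 = 13
te_D = (7 + 4·13 + 19)/6 = 78/6 = 13
te_E = (2 + 4·3 + 4)/6 = 18/6 = 3
te_F = (2 + 4·3 + 4)/6 = 18/6 = 3
te_G = (3 + 4·4 + 5)/6 = 24/6 = 4
te_H = (1 + 4·2 + 3)/6 = 12/6 = 2

Forward pass:
ES_A = 0; EF_A = 2
ES_B = 0; EF_B = 4
ES_C = 2; EF_C = 2+13 = 15
ES_D = 4; EF_D = 4+13 = 17
ES_E = 2; EF_E = 2+3 = 5
ES_F = 4; EF_F = 4+3 = 7
ES_G = max(EF_A=2, EF_F=7) = 7; EF_G = 7+4 = 11
ES_H = max(EF_A=2, EF_C=15, EF_D=17, EF_E=5, EF_G=11) = 17; EF_H = 17+2 = 19
Expected project duration μ = 19 days. Critical path: B → D → H.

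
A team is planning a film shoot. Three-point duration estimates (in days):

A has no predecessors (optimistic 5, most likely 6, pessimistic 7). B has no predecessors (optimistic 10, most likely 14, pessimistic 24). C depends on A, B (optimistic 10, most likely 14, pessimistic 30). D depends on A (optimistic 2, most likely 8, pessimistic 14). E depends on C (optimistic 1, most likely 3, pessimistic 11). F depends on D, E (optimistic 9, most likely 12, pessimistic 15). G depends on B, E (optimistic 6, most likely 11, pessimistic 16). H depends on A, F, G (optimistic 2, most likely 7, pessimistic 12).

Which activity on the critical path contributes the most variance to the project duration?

C

te_A = (5 + 4·6 + 7)/6 = 36/6 = 6; σ²_A = ((7−5)/6)² = 0.111
te_B = (10 + 4·14 + 24)/6 = 90/6 = 15; σ²_B = ((24−10)/6)² = 5.444
te_C = (10 + 4·14 + 30)/6 = 96/6 = 16; σ²_C = ((30−10)/6)² = 11.111
te_D = (2 + 4·8 + 14)/6 = 48/6 = 8; σ²_D = ((14−2)/6)² = 4.000
te_E = (1 + 4·3 + 11)/6 = 24/6 = 4; σ²_E = ((11−1)/6)² = 2.778
te_F = (9 + 4·12 + 15)/6 = 72/6 = 12; σ²_F = ((15−9)/6)² = 1.000
te_G = (6 + 4·11 + 16)/6 = 66/6 = 11; σ²_G = ((16−6)/6)² = 2.778
te_H = (2 + 4·7 + 12)/6 = 42/6 = 7; σ²_H = ((12−2)/6)² = 2.778

Forward pass:
ES_A = 0; EF_A = 6
ES_B = 0; EF_B = 15
ES_C = max(EF_A=6, EF_B=15) = 15; EF_C = 15+16 = 31
ES_D = 6; EF_D = 6+8 = 14
ES_E = 31; EF_E = 31+4 = 35
ES_F = max(EF_D=14, EF_E=35) = 35; EF_F = 35+12 = 47
ES_G = max(EF_B=15, EF_E=35) = 35; EF_G = 35+11 = 46
ES_H = max(EF_A=6, EF_F=47, EF_G=46) = 47; EF_H = 47+7 = 54
Expected project duration μ = 54 days. Critical path: B → C → E → F → H.

Variances on critical path: σ²_B=5.444, σ²_C=11.111, σ²_E=2.778, σ²_F=1.000, σ²_H=2.778.
Largest is σ²_C = 11.111.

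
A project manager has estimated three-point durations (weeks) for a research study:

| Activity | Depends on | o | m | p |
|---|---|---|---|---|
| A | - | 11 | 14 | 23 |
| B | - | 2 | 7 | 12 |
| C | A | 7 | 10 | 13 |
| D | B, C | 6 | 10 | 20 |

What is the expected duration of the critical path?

36 weeks

te_A = (11 + 4·14 + 23)/6 = 90/6 = 15
te_B = (2 + 4·7 + 12)/6 = 42/6 = 7
te_C = (7 + 4·10 + 13)/6 = 60/6 = 10
te_D = (6 + 4·10 + 20)/6 = 66/6 = 11

Forward pass:
ES_A = 0; EF_A = 15
ES_B = 0; EF_B = 7
ES_C = 15; EF_C = 15+10 = 25
ES_D = max(EF_B=7, EF_C=25) = 25; EF_D = 25+11 = 36
Expected project duration μ = 36 weeks. Critical path: A → C → D.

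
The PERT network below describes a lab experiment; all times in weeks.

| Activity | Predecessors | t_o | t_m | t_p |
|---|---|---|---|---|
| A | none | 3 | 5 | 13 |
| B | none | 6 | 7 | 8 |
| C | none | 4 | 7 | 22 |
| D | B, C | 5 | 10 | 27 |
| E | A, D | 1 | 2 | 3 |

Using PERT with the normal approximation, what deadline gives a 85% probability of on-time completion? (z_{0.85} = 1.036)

27.9 weeks

te_A = (3 + 4·5 + 13)/6 = 36/6 = 6; σ²_A = ((13−3)/6)² = 2.778
te_B = (6 + 4·7 + 8)/6 = 42/6 = 7; σ²_B = ((8−6)/6)² = 0.111
te_C = (4 + 4·7 + 22)/6 = 54/6 = 9; σ²_C = ((22−4)/6)² = 9.000
te_D = (5 + 4·10 + 27)/6 = 72/6 = 12; σ²_D = ((27−5)/6)² = 13.444
te_E = (1 + 4·2 + 3)/6 = 12/6 = 2; σ²_E = ((3−1)/6)² = 0.111

Forward pass:
ES_A = 0; EF_A = 6
ES_B = 0; EF_B = 7
ES_C = 0; EF_C = 9
ES_D = max(EF_B=7, EF_C=9) = 9; EF_D = 9+12 = 21
ES_E = max(EF_A=6, EF_D=21) = 21; EF_E = 21+2 = 23
Expected project duration μ = 23 weeks. Critical path: C → D → E.

Variance along critical path = 9.000 + 13.444 + 0.111 = 22.556; σ = 4.749 weeks.
D = μ + z·σ = 23 + 1.036·4.749 = 27.9 weeks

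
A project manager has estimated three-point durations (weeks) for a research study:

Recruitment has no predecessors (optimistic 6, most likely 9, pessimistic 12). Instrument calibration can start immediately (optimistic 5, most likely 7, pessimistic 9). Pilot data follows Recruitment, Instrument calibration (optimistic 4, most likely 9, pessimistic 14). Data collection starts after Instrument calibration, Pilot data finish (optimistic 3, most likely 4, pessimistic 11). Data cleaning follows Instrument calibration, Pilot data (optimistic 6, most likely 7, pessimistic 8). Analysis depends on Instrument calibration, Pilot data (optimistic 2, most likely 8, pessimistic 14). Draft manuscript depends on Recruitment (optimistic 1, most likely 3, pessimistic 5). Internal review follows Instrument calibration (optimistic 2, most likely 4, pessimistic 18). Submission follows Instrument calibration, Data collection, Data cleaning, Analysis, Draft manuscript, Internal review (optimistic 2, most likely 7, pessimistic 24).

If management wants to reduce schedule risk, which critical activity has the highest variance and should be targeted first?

te_Recruitment = (6 + 4·9 + 12)/6 = 54/6 = 9; σ²_Recruitment = ((12−6)/6)² = 1.000
te_Instrument calibration = (5 + 4·7 + 9)/6 = 42/6 = 7; σ²_Instrument calibration = ((9−5)/6)² = 0.444
te_Pilot data = (4 + 4·9 + 14)/6 = 54/6 = 9; σ²_Pilot data = ((14−4)/6)² = 2.778
te_Data collection = (3 + 4·4 + 11)/6 = 30/6 = 5; σ²_Data collection = ((11−3)/6)² = 1.778
te_Data cleaning = (6 + 4·7 + 8)/6 = 42/6 = 7; σ²_Data cleaning = ((8−6)/6)² = 0.111
te_Analysis = (2 + 4·8 + 14)/6 = 48/6 = 8; σ²_Analysis = ((14−2)/6)² = 4.000
te_Draft manuscript = (1 + 4·3 + 5)/6 = 18/6 = 3; σ²_Draft manuscript = ((5−1)/6)² = 0.444
te_Internal review = (2 + 4·4 + 18)/6 = 36/6 = 6; σ²_Internal review = ((18−2)/6)² = 7.111
te_Submission = (2 + 4·7 + 24)/6 = 54/6 = 9; σ²_Submission = ((24−2)/6)² = 13.444

Forward pass:
ES_Recruitment = 0; EF_Recruitment = 9
ES_Instrument calibration = 0; EF_Instrument calibration = 7
ES_Pilot data = max(EF_Recruitment=9, EF_Instrument calibration=7) = 9; EF_Pilot data = 9+9 = 18
ES_Data collection = max(EF_Instrument calibration=7, EF_Pilot data=18) = 18; EF_Data collection = 18+5 = 23
ES_Data cleaning = max(EF_Instrument calibration=7, EF_Pilot data=18) = 18; EF_Data cleaning = 18+7 = 25
ES_Analysis = max(EF_Instrument calibration=7, EF_Pilot data=18) = 18; EF_Analysis = 18+8 = 26
ES_Draft manuscript = 9; EF_Draft manuscript = 9+3 = 12
ES_Internal review = 7; EF_Internal review = 7+6 = 13
ES_Submission = max(EF_Instrument calibration=7, EF_Data collection=23, EF_Data cleaning=25, EF_Analysis=26, EF_Draft manuscript=12, EF_Internal review=13) = 26; EF_Submission = 26+9 = 35
Expected project duration μ = 35 weeks. Critical path: Recruitment → Pilot data → Analysis → Submission.

Variances on critical path: σ²_Recruitment=1.000, σ²_Pilot data=2.778, σ²_Analysis=4.000, σ²_Submission=13.444.
Largest is σ²_Submission = 13.444.

Submission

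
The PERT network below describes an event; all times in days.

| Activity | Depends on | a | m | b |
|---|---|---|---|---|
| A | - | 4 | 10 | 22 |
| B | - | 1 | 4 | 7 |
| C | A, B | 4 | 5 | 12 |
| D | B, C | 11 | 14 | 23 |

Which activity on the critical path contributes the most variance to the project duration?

te_A = (4 + 4·10 + 22)/6 = 66/6 = 11; σ²_A = ((22−4)/6)² = 9.000
te_B = (1 + 4·4 + 7)/6 = 24/6 = 4; σ²_B = ((7−1)/6)² = 1.000
te_C = (4 + 4·5 + 12)/6 = 36/6 = 6; σ²_C = ((12−4)/6)² = 1.778
te_D = (11 + 4·14 + 23)/6 = 90/6 = 15; σ²_D = ((23−11)/6)² = 4.000

Forward pass:
ES_A = 0; EF_A = 11
ES_B = 0; EF_B = 4
ES_C = max(EF_A=11, EF_B=4) = 11; EF_C = 11+6 = 17
ES_D = max(EF_B=4, EF_C=17) = 17; EF_D = 17+15 = 32
Expected project duration μ = 32 days. Critical path: A → C → D.

Variances on critical path: σ²_A=9.000, σ²_C=1.778, σ²_D=4.000.
Largest is σ²_A = 9.000.

A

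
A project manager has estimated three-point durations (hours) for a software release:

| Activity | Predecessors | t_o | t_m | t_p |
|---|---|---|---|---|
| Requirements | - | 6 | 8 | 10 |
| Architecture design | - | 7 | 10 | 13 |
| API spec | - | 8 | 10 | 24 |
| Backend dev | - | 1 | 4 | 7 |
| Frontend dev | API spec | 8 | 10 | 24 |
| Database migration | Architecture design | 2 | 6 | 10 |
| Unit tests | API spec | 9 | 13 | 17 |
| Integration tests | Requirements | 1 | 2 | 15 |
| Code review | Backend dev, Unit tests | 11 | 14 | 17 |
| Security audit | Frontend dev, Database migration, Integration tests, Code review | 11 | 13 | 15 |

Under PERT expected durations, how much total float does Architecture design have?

te_Requirements = (6 + 4·8 + 10)/6 = 48/6 = 8
te_Architecture design = (7 + 4·10 + 13)/6 = 60/6 = 10
te_API spec = (8 + 4·10 + 24)/6 = 72/6 = 12
te_Backend dev = (1 + 4·4 + 7)/6 = 24/6 = 4
te_Frontend dev = (8 + 4·10 + 24)/6 = 72/6 = 12
te_Database migration = (2 + 4·6 + 10)/6 = 36/6 = 6
te_Unit tests = (9 + 4·13 + 17)/6 = 78/6 = 13
te_Integration tests = (1 + 4·2 + 15)/6 = 24/6 = 4
te_Code review = (11 + 4·14 + 17)/6 = 84/6 = 14
te_Security audit = (11 + 4·13 + 15)/6 = 78/6 = 13

Forward pass:
ES_Requirements = 0; EF_Requirements = 8
ES_Architecture design = 0; EF_Architecture design = 10
ES_API spec = 0; EF_API spec = 12
ES_Backend dev = 0; EF_Backend dev = 4
ES_Frontend dev = 12; EF_Frontend dev = 12+12 = 24
ES_Database migration = 10; EF_Database migration = 10+6 = 16
ES_Unit tests = 12; EF_Unit tests = 12+13 = 25
ES_Integration tests = 8; EF_Integration tests = 8+4 = 12
ES_Code review = max(EF_Backend dev=4, EF_Unit tests=25) = 25; EF_Code review = 25+14 = 39
ES_Security audit = max(EF_Frontend dev=24, EF_Database migration=16, EF_Integration tests=12, EF_Code review=39) = 39; EF_Security audit = 39+13 = 52
Expected project duration μ = 52 hours. Critical path: API spec → Unit tests → Code review → Security audit.

Backward pass:
LF_Security audit = 52; LS_Security audit = 52−13 = 39
LF_Code review = LS_Security audit = 39; LS_Code review = 39−14 = 25
LF_Integration tests = LS_Security audit = 39; LS_Integration tests = 39−4 = 35
LF_Unit tests = LS_Code review = 25; LS_Unit tests = 25−13 = 12
LF_Database migration = LS_Security audit = 39; LS_Database migration = 39−6 = 33
LF_Frontend dev = LS_Security audit = 39; LS_Frontend dev = 39−12 = 27
LF_Backend dev = LS_Code review = 25; LS_Backend dev = 25−4 = 21
LF_API spec = min(LS_Frontend dev=27, LS_Unit tests=12) = 12; LS_API spec = 12−12 = 0
LF_Architecture design = LS_Database migration = 33; LS_Architecture design = 33−10 = 23
LF_Requirements = LS_Integration tests = 35; LS_Requirements = 35−8 = 27
Slack_Architecture design = LS_Architecture design − ES_Architecture design = 23 − 0 = 23

23 hours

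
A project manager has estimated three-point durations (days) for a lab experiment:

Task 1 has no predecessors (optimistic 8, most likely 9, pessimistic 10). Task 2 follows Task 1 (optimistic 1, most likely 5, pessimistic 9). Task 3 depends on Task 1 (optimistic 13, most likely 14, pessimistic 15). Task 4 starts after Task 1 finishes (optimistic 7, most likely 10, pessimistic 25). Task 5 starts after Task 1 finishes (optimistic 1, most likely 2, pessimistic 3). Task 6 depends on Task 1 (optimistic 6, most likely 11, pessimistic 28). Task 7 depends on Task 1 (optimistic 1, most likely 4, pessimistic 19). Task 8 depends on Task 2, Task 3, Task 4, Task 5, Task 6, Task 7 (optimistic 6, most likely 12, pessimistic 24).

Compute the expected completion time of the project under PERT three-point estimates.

te_Task 1 = (8 + 4·9 + 10)/6 = 54/6 = 9
te_Task 2 = (1 + 4·5 + 9)/6 = 30/6 = 5
te_Task 3 = (13 + 4·14 + 15)/6 = 84/6 = 14
te_Task 4 = (7 + 4·10 + 25)/6 = 72/6 = 12
te_Task 5 = (1 + 4·2 + 3)/6 = 12/6 = 2
te_Task 6 = (6 + 4·11 + 28)/6 = 78/6 = 13
te_Task 7 = (1 + 4·4 + 19)/6 = 36/6 = 6
te_Task 8 = (6 + 4·12 + 24)/6 = 78/6 = 13

Forward pass:
ES_Task 1 = 0; EF_Task 1 = 9
ES_Task 2 = 9; EF_Task 2 = 9+5 = 14
ES_Task 3 = 9; EF_Task 3 = 9+14 = 23
ES_Task 4 = 9; EF_Task 4 = 9+12 = 21
ES_Task 5 = 9; EF_Task 5 = 9+2 = 11
ES_Task 6 = 9; EF_Task 6 = 9+13 = 22
ES_Task 7 = 9; EF_Task 7 = 9+6 = 15
ES_Task 8 = max(EF_Task 2=14, EF_Task 3=23, EF_Task 4=21, EF_Task 5=11, EF_Task 6=22, EF_Task 7=15) = 23; EF_Task 8 = 23+13 = 36
Expected project duration μ = 36 days. Critical path: Task 1 → Task 3 → Task 8.

36 days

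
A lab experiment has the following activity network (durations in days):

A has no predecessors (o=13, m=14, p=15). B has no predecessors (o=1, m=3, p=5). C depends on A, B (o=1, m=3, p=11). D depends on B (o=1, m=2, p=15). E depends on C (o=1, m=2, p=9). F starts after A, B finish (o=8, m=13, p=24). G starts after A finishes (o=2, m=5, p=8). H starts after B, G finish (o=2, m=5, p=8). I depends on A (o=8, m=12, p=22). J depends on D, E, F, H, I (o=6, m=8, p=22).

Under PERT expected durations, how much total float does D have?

te_A = (13 + 4·14 + 15)/6 = 84/6 = 14
te_B = (1 + 4·3 + 5)/6 = 18/6 = 3
te_C = (1 + 4·3 + 11)/6 = 24/6 = 4
te_D = (1 + 4·2 + 15)/6 = 24/6 = 4
te_E = (1 + 4·2 + 9)/6 = 18/6 = 3
te_F = (8 + 4·13 + 24)/6 = 84/6 = 14
te_G = (2 + 4·5 + 8)/6 = 30/6 = 5
te_H = (2 + 4·5 + 8)/6 = 30/6 = 5
te_I = (8 + 4·12 + 22)/6 = 78/6 = 13
te_J = (6 + 4·8 + 22)/6 = 60/6 = 10

Forward pass:
ES_A = 0; EF_A = 14
ES_B = 0; EF_B = 3
ES_C = max(EF_A=14, EF_B=3) = 14; EF_C = 14+4 = 18
ES_D = 3; EF_D = 3+4 = 7
ES_E = 18; EF_E = 18+3 = 21
ES_F = max(EF_A=14, EF_B=3) = 14; EF_F = 14+14 = 28
ES_G = 14; EF_G = 14+5 = 19
ES_H = max(EF_B=3, EF_G=19) = 19; EF_H = 19+5 = 24
ES_I = 14; EF_I = 14+13 = 27
ES_J = max(EF_D=7, EF_E=21, EF_F=28, EF_H=24, EF_I=27) = 28; EF_J = 28+10 = 38
Expected project duration μ = 38 days. Critical path: A → F → J.

Backward pass:
LF_J = 38; LS_J = 38−10 = 28
LF_I = LS_J = 28; LS_I = 28−13 = 15
LF_H = LS_J = 28; LS_H = 28−5 = 23
LF_G = LS_H = 23; LS_G = 23−5 = 18
LF_F = LS_J = 28; LS_F = 28−14 = 14
LF_E = LS_J = 28; LS_E = 28−3 = 25
LF_D = LS_J = 28; LS_D = 28−4 = 24
LF_C = LS_E = 25; LS_C = 25−4 = 21
LF_B = min(LS_C=21, LS_D=24, LS_F=14, LS_H=23) = 14; LS_B = 14−3 = 11
LF_A = min(LS_C=21, LS_F=14, LS_G=18, LS_I=15) = 14; LS_A = 14−14 = 0
Slack_D = LS_D − ES_D = 24 − 3 = 21

21 days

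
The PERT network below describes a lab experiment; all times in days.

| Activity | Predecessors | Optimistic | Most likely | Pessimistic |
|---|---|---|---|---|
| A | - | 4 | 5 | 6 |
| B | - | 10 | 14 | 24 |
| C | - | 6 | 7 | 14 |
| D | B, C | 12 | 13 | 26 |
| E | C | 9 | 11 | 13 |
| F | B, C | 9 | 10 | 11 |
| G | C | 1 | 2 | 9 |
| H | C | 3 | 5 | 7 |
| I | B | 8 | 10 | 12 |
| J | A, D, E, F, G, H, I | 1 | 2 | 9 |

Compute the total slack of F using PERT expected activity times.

5 days

te_A = (4 + 4·5 + 6)/6 = 30/6 = 5
te_B = (10 + 4·14 + 24)/6 = 90/6 = 15
te_C = (6 + 4·7 + 14)/6 = 48/6 = 8
te_D = (12 + 4·13 + 26)/6 = 90/6 = 15
te_E = (9 + 4·11 + 13)/6 = 66/6 = 11
te_F = (9 + 4·10 + 11)/6 = 60/6 = 10
te_G = (1 + 4·2 + 9)/6 = 18/6 = 3
te_H = (3 + 4·5 + 7)/6 = 30/6 = 5
te_I = (8 + 4·10 + 12)/6 = 60/6 = 10
te_J = (1 + 4·2 + 9)/6 = 18/6 = 3

Forward pass:
ES_A = 0; EF_A = 5
ES_B = 0; EF_B = 15
ES_C = 0; EF_C = 8
ES_D = max(EF_B=15, EF_C=8) = 15; EF_D = 15+15 = 30
ES_E = 8; EF_E = 8+11 = 19
ES_F = max(EF_B=15, EF_C=8) = 15; EF_F = 15+10 = 25
ES_G = 8; EF_G = 8+3 = 11
ES_H = 8; EF_H = 8+5 = 13
ES_I = 15; EF_I = 15+10 = 25
ES_J = max(EF_A=5, EF_D=30, EF_E=19, EF_F=25, EF_G=11, EF_H=13, EF_I=25) = 30; EF_J = 30+3 = 33
Expected project duration μ = 33 days. Critical path: B → D → J.

Backward pass:
LF_J = 33; LS_J = 33−3 = 30
LF_I = LS_J = 30; LS_I = 30−10 = 20
LF_H = LS_J = 30; LS_H = 30−5 = 25
LF_G = LS_J = 30; LS_G = 30−3 = 27
LF_F = LS_J = 30; LS_F = 30−10 = 20
LF_E = LS_J = 30; LS_E = 30−11 = 19
LF_D = LS_J = 30; LS_D = 30−15 = 15
LF_C = min(LS_D=15, LS_E=19, LS_F=20, LS_G=27, LS_H=25) = 15; LS_C = 15−8 = 7
LF_B = min(LS_D=15, LS_F=20, LS_I=20) = 15; LS_B = 15−15 = 0
LF_A = LS_J = 30; LS_A = 30−5 = 25
Slack_F = LS_F − ES_F = 20 − 15 = 5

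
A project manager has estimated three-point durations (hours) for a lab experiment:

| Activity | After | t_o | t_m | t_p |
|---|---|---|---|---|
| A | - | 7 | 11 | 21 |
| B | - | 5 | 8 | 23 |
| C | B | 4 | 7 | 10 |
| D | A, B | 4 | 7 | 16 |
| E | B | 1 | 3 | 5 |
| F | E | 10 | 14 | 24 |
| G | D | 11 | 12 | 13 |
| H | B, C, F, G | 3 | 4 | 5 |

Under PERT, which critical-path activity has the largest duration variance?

te_A = (7 + 4·11 + 21)/6 = 72/6 = 12; σ²_A = ((21−7)/6)² = 5.444
te_B = (5 + 4·8 + 23)/6 = 60/6 = 10; σ²_B = ((23−5)/6)² = 9.000
te_C = (4 + 4·7 + 10)/6 = 42/6 = 7; σ²_C = ((10−4)/6)² = 1.000
te_D = (4 + 4·7 + 16)/6 = 48/6 = 8; σ²_D = ((16−4)/6)² = 4.000
te_E = (1 + 4·3 + 5)/6 = 18/6 = 3; σ²_E = ((5−1)/6)² = 0.444
te_F = (10 + 4·14 + 24)/6 = 90/6 = 15; σ²_F = ((24−10)/6)² = 5.444
te_G = (11 + 4·12 + 13)/6 = 72/6 = 12; σ²_G = ((13−11)/6)² = 0.111
te_H = (3 + 4·4 + 5)/6 = 24/6 = 4; σ²_H = ((5−3)/6)² = 0.111

Forward pass:
ES_A = 0; EF_A = 12
ES_B = 0; EF_B = 10
ES_C = 10; EF_C = 10+7 = 17
ES_D = max(EF_A=12, EF_B=10) = 12; EF_D = 12+8 = 20
ES_E = 10; EF_E = 10+3 = 13
ES_F = 13; EF_F = 13+15 = 28
ES_G = 20; EF_G = 20+12 = 32
ES_H = max(EF_B=10, EF_C=17, EF_F=28, EF_G=32) = 32; EF_H = 32+4 = 36
Expected project duration μ = 36 hours. Critical path: A → D → G → H.

Variances on critical path: σ²_A=5.444, σ²_D=4.000, σ²_G=0.111, σ²_H=0.111.
Largest is σ²_A = 5.444.

A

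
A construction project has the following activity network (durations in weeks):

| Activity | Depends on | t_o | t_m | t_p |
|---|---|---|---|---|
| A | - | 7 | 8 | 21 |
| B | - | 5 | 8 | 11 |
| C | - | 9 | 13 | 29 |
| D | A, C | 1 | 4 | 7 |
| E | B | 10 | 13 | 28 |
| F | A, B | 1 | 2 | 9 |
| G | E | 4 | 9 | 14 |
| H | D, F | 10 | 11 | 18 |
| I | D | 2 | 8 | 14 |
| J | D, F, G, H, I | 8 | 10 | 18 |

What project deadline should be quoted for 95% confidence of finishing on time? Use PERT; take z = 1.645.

te_A = (7 + 4·8 + 21)/6 = 60/6 = 10; σ²_A = ((21−7)/6)² = 5.444
te_B = (5 + 4·8 + 11)/6 = 48/6 = 8; σ²_B = ((11−5)/6)² = 1.000
te_C = (9 + 4·13 + 29)/6 = 90/6 = 15; σ²_C = ((29−9)/6)² = 11.111
te_D = (1 + 4·4 + 7)/6 = 24/6 = 4; σ²_D = ((7−1)/6)² = 1.000
te_E = (10 + 4·13 + 28)/6 = 90/6 = 15; σ²_E = ((28−10)/6)² = 9.000
te_F = (1 + 4·2 + 9)/6 = 18/6 = 3; σ²_F = ((9−1)/6)² = 1.778
te_G = (4 + 4·9 + 14)/6 = 54/6 = 9; σ²_G = ((14−4)/6)² = 2.778
te_H = (10 + 4·11 + 18)/6 = 72/6 = 12; σ²_H = ((18−10)/6)² = 1.778
te_I = (2 + 4·8 + 14)/6 = 48/6 = 8; σ²_I = ((14−2)/6)² = 4.000
te_J = (8 + 4·10 + 18)/6 = 66/6 = 11; σ²_J = ((18−8)/6)² = 2.778

Forward pass:
ES_A = 0; EF_A = 10
ES_B = 0; EF_B = 8
ES_C = 0; EF_C = 15
ES_D = max(EF_A=10, EF_C=15) = 15; EF_D = 15+4 = 19
ES_E = 8; EF_E = 8+15 = 23
ES_F = max(EF_A=10, EF_B=8) = 10; EF_F = 10+3 = 13
ES_G = 23; EF_G = 23+9 = 32
ES_H = max(EF_D=19, EF_F=13) = 19; EF_H = 19+12 = 31
ES_I = 19; EF_I = 19+8 = 27
ES_J = max(EF_D=19, EF_F=13, EF_G=32, EF_H=31, EF_I=27) = 32; EF_J = 32+11 = 43
Expected project duration μ = 43 weeks. Critical path: B → E → G → J.

Variance along critical path = 1.000 + 9.000 + 2.778 + 2.778 = 15.556; σ = 3.944 weeks.
D = μ + z·σ = 43 + 1.645·3.944 = 49.5 weeks

49.5 weeks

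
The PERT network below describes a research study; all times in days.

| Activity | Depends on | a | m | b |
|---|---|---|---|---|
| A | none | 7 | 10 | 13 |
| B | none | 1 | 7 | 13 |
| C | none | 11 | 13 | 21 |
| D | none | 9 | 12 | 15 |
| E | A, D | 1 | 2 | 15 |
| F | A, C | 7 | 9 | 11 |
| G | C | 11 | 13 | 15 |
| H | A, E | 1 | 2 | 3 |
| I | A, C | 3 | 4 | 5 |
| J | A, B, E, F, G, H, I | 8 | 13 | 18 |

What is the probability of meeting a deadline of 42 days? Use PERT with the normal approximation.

te_A = (7 + 4·10 + 13)/6 = 60/6 = 10; σ²_A = ((13−7)/6)² = 1.000
te_B = (1 + 4·7 + 13)/6 = 42/6 = 7; σ²_B = ((13−1)/6)² = 4.000
te_C = (11 + 4·13 + 21)/6 = 84/6 = 14; σ²_C = ((21−11)/6)² = 2.778
te_D = (9 + 4·12 + 15)/6 = 72/6 = 12; σ²_D = ((15−9)/6)² = 1.000
te_E = (1 + 4·2 + 15)/6 = 24/6 = 4; σ²_E = ((15−1)/6)² = 5.444
te_F = (7 + 4·9 + 11)/6 = 54/6 = 9; σ²_F = ((11−7)/6)² = 0.444
te_G = (11 + 4·13 + 15)/6 = 78/6 = 13; σ²_G = ((15−11)/6)² = 0.444
te_H = (1 + 4·2 + 3)/6 = 12/6 = 2; σ²_H = ((3−1)/6)² = 0.111
te_I = (3 + 4·4 + 5)/6 = 24/6 = 4; σ²_I = ((5−3)/6)² = 0.111
te_J = (8 + 4·13 + 18)/6 = 78/6 = 13; σ²_J = ((18−8)/6)² = 2.778

Forward pass:
ES_A = 0; EF_A = 10
ES_B = 0; EF_B = 7
ES_C = 0; EF_C = 14
ES_D = 0; EF_D = 12
ES_E = max(EF_A=10, EF_D=12) = 12; EF_E = 12+4 = 16
ES_F = max(EF_A=10, EF_C=14) = 14; EF_F = 14+9 = 23
ES_G = 14; EF_G = 14+13 = 27
ES_H = max(EF_A=10, EF_E=16) = 16; EF_H = 16+2 = 18
ES_I = max(EF_A=10, EF_C=14) = 14; EF_I = 14+4 = 18
ES_J = max(EF_A=10, EF_B=7, EF_E=16, EF_F=23, EF_G=27, EF_H=18, EF_I=18) = 27; EF_J = 27+13 = 40
Expected project duration μ = 40 days. Critical path: C → G → J.

Variance along critical path = 2.778 + 0.444 + 2.778 = 6.000; σ = √6.000 = 2.449 days.
Z = (42 − 40) / 2.449 = 0.816
P(T ≤ 42) = Φ(0.816) ≈ 0.793

0.793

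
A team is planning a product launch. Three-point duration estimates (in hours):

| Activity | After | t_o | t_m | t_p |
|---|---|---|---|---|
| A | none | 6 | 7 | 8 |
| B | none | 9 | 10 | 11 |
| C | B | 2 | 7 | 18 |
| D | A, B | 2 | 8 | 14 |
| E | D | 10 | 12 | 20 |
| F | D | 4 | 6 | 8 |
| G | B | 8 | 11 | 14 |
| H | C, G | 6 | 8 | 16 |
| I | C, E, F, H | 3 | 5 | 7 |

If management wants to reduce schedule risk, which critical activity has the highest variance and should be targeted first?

D

te_A = (6 + 4·7 + 8)/6 = 42/6 = 7; σ²_A = ((8−6)/6)² = 0.111
te_B = (9 + 4·10 + 11)/6 = 60/6 = 10; σ²_B = ((11−9)/6)² = 0.111
te_C = (2 + 4·7 + 18)/6 = 48/6 = 8; σ²_C = ((18−2)/6)² = 7.111
te_D = (2 + 4·8 + 14)/6 = 48/6 = 8; σ²_D = ((14−2)/6)² = 4.000
te_E = (10 + 4·12 + 20)/6 = 78/6 = 13; σ²_E = ((20−10)/6)² = 2.778
te_F = (4 + 4·6 + 8)/6 = 36/6 = 6; σ²_F = ((8−4)/6)² = 0.444
te_G = (8 + 4·11 + 14)/6 = 66/6 = 11; σ²_G = ((14−8)/6)² = 1.000
te_H = (6 + 4·8 + 16)/6 = 54/6 = 9; σ²_H = ((16−6)/6)² = 2.778
te_I = (3 + 4·5 + 7)/6 = 30/6 = 5; σ²_I = ((7−3)/6)² = 0.444

Forward pass:
ES_A = 0; EF_A = 7
ES_B = 0; EF_B = 10
ES_C = 10; EF_C = 10+8 = 18
ES_D = max(EF_A=7, EF_B=10) = 10; EF_D = 10+8 = 18
ES_E = 18; EF_E = 18+13 = 31
ES_F = 18; EF_F = 18+6 = 24
ES_G = 10; EF_G = 10+11 = 21
ES_H = max(EF_C=18, EF_G=21) = 21; EF_H = 21+9 = 30
ES_I = max(EF_C=18, EF_E=31, EF_F=24, EF_H=30) = 31; EF_I = 31+5 = 36
Expected project duration μ = 36 hours. Critical path: B → D → E → I.

Variances on critical path: σ²_B=0.111, σ²_D=4.000, σ²_E=2.778, σ²_I=0.444.
Largest is σ²_D = 4.000.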